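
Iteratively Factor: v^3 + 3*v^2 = (v + 3)*(v^2) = v*(v + 3)*(v)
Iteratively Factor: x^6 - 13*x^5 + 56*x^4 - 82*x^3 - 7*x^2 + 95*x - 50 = (x + 1)*(x^5 - 14*x^4 + 70*x^3 - 152*x^2 + 145*x - 50) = (x - 2)*(x + 1)*(x^4 - 12*x^3 + 46*x^2 - 60*x + 25) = (x - 5)*(x - 2)*(x + 1)*(x^3 - 7*x^2 + 11*x - 5) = (x - 5)*(x - 2)*(x - 1)*(x + 1)*(x^2 - 6*x + 5) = (x - 5)*(x - 2)*(x - 1)^2*(x + 1)*(x - 5)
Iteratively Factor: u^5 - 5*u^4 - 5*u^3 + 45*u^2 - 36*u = (u + 3)*(u^4 - 8*u^3 + 19*u^2 - 12*u) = u*(u + 3)*(u^3 - 8*u^2 + 19*u - 12) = u*(u - 1)*(u + 3)*(u^2 - 7*u + 12) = u*(u - 3)*(u - 1)*(u + 3)*(u - 4)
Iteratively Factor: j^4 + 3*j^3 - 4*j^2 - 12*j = (j - 2)*(j^3 + 5*j^2 + 6*j) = (j - 2)*(j + 2)*(j^2 + 3*j) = j*(j - 2)*(j + 2)*(j + 3)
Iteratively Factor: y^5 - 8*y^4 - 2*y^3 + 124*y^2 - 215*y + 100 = (y - 1)*(y^4 - 7*y^3 - 9*y^2 + 115*y - 100) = (y - 5)*(y - 1)*(y^3 - 2*y^2 - 19*y + 20) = (y - 5)^2*(y - 1)*(y^2 + 3*y - 4) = (y - 5)^2*(y - 1)*(y + 4)*(y - 1)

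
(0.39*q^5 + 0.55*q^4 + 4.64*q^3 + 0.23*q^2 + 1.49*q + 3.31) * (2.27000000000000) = 0.8853*q^5 + 1.2485*q^4 + 10.5328*q^3 + 0.5221*q^2 + 3.3823*q + 7.5137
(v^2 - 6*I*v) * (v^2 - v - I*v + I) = v^4 - v^3 - 7*I*v^3 - 6*v^2 + 7*I*v^2 + 6*v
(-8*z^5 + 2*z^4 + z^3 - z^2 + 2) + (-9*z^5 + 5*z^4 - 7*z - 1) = -17*z^5 + 7*z^4 + z^3 - z^2 - 7*z + 1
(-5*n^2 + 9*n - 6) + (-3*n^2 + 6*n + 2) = -8*n^2 + 15*n - 4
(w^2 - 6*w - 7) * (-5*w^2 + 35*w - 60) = -5*w^4 + 65*w^3 - 235*w^2 + 115*w + 420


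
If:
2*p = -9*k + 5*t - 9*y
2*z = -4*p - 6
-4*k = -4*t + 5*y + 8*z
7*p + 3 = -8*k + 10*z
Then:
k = 27*z/16 + 15/16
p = -z/2 - 3/2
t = 989*z/176 + 105/176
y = 17*z/11 - 3/11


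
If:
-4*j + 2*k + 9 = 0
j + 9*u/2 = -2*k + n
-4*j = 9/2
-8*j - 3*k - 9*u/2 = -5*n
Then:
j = -9/8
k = -27/4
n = -117/32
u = 39/16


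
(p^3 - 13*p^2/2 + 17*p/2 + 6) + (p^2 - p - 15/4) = p^3 - 11*p^2/2 + 15*p/2 + 9/4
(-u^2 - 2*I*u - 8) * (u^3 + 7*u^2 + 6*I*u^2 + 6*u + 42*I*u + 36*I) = -u^5 - 7*u^4 - 8*I*u^4 - 2*u^3 - 56*I*u^3 + 28*u^2 - 96*I*u^2 + 24*u - 336*I*u - 288*I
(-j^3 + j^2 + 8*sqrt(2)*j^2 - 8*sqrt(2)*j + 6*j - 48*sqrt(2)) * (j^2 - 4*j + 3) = -j^5 + 5*j^4 + 8*sqrt(2)*j^4 - 40*sqrt(2)*j^3 - j^3 - 21*j^2 + 8*sqrt(2)*j^2 + 18*j + 168*sqrt(2)*j - 144*sqrt(2)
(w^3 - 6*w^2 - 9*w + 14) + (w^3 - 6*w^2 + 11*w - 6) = 2*w^3 - 12*w^2 + 2*w + 8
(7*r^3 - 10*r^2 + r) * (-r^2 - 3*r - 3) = -7*r^5 - 11*r^4 + 8*r^3 + 27*r^2 - 3*r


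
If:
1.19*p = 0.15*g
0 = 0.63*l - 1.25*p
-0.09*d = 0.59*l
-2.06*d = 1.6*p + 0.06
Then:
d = -0.03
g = 0.02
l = 0.00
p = 0.00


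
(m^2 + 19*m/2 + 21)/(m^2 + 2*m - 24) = (m + 7/2)/(m - 4)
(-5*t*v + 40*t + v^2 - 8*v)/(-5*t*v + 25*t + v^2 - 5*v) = (v - 8)/(v - 5)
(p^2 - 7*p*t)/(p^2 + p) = (p - 7*t)/(p + 1)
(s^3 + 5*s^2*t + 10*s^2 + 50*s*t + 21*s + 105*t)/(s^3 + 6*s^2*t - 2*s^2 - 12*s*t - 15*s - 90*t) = (s^2 + 5*s*t + 7*s + 35*t)/(s^2 + 6*s*t - 5*s - 30*t)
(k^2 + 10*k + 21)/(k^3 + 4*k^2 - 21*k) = (k + 3)/(k*(k - 3))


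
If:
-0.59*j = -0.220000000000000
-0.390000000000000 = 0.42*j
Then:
No Solution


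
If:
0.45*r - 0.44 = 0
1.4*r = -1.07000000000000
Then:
No Solution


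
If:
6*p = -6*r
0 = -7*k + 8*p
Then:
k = -8*r/7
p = -r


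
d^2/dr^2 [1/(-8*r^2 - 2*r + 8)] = (16*r^2 + 4*r - (8*r + 1)^2 - 16)/(4*r^2 + r - 4)^3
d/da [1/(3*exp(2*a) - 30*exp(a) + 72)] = 2*(5 - exp(a))*exp(a)/(3*(exp(2*a) - 10*exp(a) + 24)^2)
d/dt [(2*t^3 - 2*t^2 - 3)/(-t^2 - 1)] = 2*t*(-t^3 - 3*t - 1)/(t^4 + 2*t^2 + 1)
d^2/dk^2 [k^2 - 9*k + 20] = 2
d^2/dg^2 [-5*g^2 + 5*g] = -10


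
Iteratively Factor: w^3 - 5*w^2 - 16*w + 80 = (w + 4)*(w^2 - 9*w + 20) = (w - 4)*(w + 4)*(w - 5)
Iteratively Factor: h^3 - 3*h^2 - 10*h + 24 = (h - 4)*(h^2 + h - 6) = (h - 4)*(h + 3)*(h - 2)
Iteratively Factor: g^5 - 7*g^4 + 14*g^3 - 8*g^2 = (g - 4)*(g^4 - 3*g^3 + 2*g^2) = (g - 4)*(g - 1)*(g^3 - 2*g^2) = (g - 4)*(g - 2)*(g - 1)*(g^2) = g*(g - 4)*(g - 2)*(g - 1)*(g)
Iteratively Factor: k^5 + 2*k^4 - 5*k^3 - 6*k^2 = (k)*(k^4 + 2*k^3 - 5*k^2 - 6*k) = k^2*(k^3 + 2*k^2 - 5*k - 6) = k^2*(k - 2)*(k^2 + 4*k + 3) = k^2*(k - 2)*(k + 1)*(k + 3)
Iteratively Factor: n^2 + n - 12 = (n + 4)*(n - 3)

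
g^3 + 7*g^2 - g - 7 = (g - 1)*(g + 1)*(g + 7)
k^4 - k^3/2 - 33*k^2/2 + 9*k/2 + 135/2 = (k - 3)^2*(k + 5/2)*(k + 3)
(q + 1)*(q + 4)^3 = q^4 + 13*q^3 + 60*q^2 + 112*q + 64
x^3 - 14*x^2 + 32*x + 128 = (x - 8)^2*(x + 2)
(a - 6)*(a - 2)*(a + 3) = a^3 - 5*a^2 - 12*a + 36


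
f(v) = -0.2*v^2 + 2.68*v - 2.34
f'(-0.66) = 2.94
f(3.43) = 4.50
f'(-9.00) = 6.28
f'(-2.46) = 3.66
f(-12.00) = -63.30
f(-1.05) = -5.37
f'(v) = 2.68 - 0.4*v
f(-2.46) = -10.14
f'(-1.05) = 3.10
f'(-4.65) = 4.54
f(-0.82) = -4.67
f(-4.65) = -19.13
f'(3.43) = 1.31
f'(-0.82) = 3.01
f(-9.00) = -42.66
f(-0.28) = -3.11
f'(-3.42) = 4.05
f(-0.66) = -4.20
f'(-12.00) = 7.48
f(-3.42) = -13.84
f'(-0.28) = 2.79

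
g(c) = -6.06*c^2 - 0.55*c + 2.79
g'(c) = -12.12*c - 0.55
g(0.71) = -0.66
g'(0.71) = -9.16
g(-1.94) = -18.95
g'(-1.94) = 22.96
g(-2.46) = -32.53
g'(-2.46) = 29.27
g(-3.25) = -59.43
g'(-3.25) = 38.84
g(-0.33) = 2.31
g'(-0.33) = 3.45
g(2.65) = -41.22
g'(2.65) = -32.67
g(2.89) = -49.41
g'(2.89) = -35.58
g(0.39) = 1.65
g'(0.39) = -5.28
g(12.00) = -876.45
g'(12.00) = -145.99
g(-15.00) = -1352.46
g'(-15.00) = 181.25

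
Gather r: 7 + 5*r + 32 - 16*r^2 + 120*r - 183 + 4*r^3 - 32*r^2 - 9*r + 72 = 4*r^3 - 48*r^2 + 116*r - 72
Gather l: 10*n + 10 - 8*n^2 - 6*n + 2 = -8*n^2 + 4*n + 12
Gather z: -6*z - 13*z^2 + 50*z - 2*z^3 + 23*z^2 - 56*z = -2*z^3 + 10*z^2 - 12*z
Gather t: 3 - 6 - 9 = -12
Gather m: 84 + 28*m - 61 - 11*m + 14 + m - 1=18*m + 36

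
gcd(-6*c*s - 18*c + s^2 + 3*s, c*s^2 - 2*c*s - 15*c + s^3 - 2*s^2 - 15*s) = s + 3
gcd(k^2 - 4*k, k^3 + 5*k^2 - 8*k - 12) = 1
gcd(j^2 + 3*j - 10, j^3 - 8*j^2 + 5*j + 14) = j - 2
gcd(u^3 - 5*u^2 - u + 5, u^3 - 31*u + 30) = u^2 - 6*u + 5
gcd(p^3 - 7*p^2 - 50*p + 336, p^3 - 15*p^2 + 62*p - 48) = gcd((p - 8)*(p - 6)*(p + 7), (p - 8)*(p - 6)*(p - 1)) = p^2 - 14*p + 48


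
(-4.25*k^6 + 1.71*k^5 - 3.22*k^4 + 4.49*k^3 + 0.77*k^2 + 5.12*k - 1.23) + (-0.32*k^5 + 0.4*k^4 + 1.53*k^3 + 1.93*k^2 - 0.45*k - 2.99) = -4.25*k^6 + 1.39*k^5 - 2.82*k^4 + 6.02*k^3 + 2.7*k^2 + 4.67*k - 4.22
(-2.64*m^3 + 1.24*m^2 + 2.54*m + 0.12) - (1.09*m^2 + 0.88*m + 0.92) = -2.64*m^3 + 0.15*m^2 + 1.66*m - 0.8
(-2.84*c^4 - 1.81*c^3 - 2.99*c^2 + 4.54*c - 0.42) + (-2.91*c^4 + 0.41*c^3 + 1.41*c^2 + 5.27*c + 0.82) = -5.75*c^4 - 1.4*c^3 - 1.58*c^2 + 9.81*c + 0.4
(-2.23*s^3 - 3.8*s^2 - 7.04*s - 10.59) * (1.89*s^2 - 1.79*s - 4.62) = -4.2147*s^5 - 3.1903*s^4 + 3.799*s^3 + 10.1425*s^2 + 51.4809*s + 48.9258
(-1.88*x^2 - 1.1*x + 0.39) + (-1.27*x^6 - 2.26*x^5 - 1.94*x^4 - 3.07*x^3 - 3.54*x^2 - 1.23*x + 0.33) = -1.27*x^6 - 2.26*x^5 - 1.94*x^4 - 3.07*x^3 - 5.42*x^2 - 2.33*x + 0.72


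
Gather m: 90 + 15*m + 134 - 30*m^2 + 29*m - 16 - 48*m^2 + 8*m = -78*m^2 + 52*m + 208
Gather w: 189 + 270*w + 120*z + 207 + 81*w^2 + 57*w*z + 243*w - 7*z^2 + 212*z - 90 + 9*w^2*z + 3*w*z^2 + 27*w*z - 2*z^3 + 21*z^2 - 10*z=w^2*(9*z + 81) + w*(3*z^2 + 84*z + 513) - 2*z^3 + 14*z^2 + 322*z + 306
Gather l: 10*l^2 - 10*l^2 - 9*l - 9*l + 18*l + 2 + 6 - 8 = 0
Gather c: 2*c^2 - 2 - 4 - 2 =2*c^2 - 8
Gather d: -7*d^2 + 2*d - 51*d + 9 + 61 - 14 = -7*d^2 - 49*d + 56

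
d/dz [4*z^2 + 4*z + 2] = 8*z + 4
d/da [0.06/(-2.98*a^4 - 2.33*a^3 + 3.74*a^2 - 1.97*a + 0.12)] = (0.7152*a^3 + 0.4194*a^2 - 0.4488*a + 0.1182)/(2.98*a^4 + 2.33*a^3 - 3.74*a^2 + 1.97*a - 0.12)^2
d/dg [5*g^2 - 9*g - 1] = 10*g - 9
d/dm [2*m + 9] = 2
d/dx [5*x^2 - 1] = 10*x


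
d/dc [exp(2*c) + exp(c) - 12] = (2*exp(c) + 1)*exp(c)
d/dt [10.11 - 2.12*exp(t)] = -2.12*exp(t)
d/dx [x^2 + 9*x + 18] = 2*x + 9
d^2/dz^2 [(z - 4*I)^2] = 2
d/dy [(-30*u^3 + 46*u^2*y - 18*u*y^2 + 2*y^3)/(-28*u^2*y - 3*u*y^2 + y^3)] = 12*u*(-70*u^4 - 15*u^3*y + 61*u^2*y^2 - 17*u*y^3 + y^4)/(y^2*(784*u^4 + 168*u^3*y - 47*u^2*y^2 - 6*u*y^3 + y^4))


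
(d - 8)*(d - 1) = d^2 - 9*d + 8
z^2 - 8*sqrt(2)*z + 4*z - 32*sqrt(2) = (z + 4)*(z - 8*sqrt(2))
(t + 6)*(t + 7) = t^2 + 13*t + 42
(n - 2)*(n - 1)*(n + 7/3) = n^3 - 2*n^2/3 - 5*n + 14/3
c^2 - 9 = (c - 3)*(c + 3)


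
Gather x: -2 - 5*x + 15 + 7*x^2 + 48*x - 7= 7*x^2 + 43*x + 6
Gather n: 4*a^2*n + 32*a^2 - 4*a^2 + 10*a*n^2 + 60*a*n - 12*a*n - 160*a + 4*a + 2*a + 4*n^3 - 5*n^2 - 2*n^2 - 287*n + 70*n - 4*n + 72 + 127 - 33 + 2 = 28*a^2 - 154*a + 4*n^3 + n^2*(10*a - 7) + n*(4*a^2 + 48*a - 221) + 168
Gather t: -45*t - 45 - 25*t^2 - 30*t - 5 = -25*t^2 - 75*t - 50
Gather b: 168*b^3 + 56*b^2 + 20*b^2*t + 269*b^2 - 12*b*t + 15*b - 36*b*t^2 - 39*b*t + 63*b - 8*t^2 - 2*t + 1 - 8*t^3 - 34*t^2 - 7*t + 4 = 168*b^3 + b^2*(20*t + 325) + b*(-36*t^2 - 51*t + 78) - 8*t^3 - 42*t^2 - 9*t + 5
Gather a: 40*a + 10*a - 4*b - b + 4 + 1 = 50*a - 5*b + 5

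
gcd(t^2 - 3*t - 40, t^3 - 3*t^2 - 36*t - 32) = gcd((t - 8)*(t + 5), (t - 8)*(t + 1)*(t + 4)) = t - 8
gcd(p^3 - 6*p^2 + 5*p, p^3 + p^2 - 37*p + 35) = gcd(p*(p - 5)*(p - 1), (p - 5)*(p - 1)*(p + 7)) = p^2 - 6*p + 5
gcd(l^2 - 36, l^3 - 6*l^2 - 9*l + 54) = l - 6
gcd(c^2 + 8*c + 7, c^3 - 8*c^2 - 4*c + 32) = 1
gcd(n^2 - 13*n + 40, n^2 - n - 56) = n - 8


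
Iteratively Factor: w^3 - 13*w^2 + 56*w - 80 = (w - 5)*(w^2 - 8*w + 16) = (w - 5)*(w - 4)*(w - 4)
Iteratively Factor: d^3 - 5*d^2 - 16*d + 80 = (d - 5)*(d^2 - 16) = (d - 5)*(d + 4)*(d - 4)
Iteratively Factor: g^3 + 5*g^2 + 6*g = (g + 2)*(g^2 + 3*g) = g*(g + 2)*(g + 3)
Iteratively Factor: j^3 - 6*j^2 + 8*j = (j)*(j^2 - 6*j + 8) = j*(j - 2)*(j - 4)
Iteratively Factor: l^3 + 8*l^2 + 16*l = (l + 4)*(l^2 + 4*l) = l*(l + 4)*(l + 4)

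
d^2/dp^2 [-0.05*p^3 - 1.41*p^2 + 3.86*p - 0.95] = -0.3*p - 2.82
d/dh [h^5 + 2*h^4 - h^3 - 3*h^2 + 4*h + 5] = 5*h^4 + 8*h^3 - 3*h^2 - 6*h + 4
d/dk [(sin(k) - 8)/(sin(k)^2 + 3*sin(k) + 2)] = (16*sin(k) + cos(k)^2 + 25)*cos(k)/(sin(k)^2 + 3*sin(k) + 2)^2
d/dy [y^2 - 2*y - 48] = 2*y - 2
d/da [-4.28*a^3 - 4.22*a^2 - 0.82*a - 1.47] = -12.84*a^2 - 8.44*a - 0.82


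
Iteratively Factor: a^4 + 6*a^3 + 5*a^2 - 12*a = (a + 4)*(a^3 + 2*a^2 - 3*a) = (a - 1)*(a + 4)*(a^2 + 3*a) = (a - 1)*(a + 3)*(a + 4)*(a)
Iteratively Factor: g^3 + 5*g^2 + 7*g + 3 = (g + 3)*(g^2 + 2*g + 1) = (g + 1)*(g + 3)*(g + 1)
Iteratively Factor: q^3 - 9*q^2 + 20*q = (q)*(q^2 - 9*q + 20) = q*(q - 5)*(q - 4)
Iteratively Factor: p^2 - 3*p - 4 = (p + 1)*(p - 4)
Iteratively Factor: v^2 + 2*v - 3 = (v + 3)*(v - 1)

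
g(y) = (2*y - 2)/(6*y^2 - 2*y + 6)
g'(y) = (2 - 12*y)*(2*y - 2)/(6*y^2 - 2*y + 6)^2 + 2/(6*y^2 - 2*y + 6)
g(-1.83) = -0.19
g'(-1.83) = -0.09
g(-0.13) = -0.36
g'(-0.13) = 0.12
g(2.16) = 0.08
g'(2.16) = 0.00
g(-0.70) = -0.33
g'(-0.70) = -0.14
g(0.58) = -0.12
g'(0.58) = 0.38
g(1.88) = 0.08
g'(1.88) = 0.02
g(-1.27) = -0.25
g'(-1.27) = -0.13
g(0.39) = -0.20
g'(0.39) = 0.41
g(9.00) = 0.03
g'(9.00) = 0.00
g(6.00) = 0.05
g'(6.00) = -0.00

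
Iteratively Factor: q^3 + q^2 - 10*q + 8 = (q - 2)*(q^2 + 3*q - 4) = (q - 2)*(q + 4)*(q - 1)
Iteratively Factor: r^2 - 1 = (r + 1)*(r - 1)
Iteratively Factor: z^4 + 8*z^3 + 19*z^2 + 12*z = (z + 3)*(z^3 + 5*z^2 + 4*z) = (z + 1)*(z + 3)*(z^2 + 4*z) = z*(z + 1)*(z + 3)*(z + 4)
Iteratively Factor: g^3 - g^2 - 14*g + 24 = (g - 2)*(g^2 + g - 12) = (g - 3)*(g - 2)*(g + 4)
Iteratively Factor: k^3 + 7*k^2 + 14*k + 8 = (k + 4)*(k^2 + 3*k + 2) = (k + 2)*(k + 4)*(k + 1)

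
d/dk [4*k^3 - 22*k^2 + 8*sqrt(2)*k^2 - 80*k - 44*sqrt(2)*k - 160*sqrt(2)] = 12*k^2 - 44*k + 16*sqrt(2)*k - 80 - 44*sqrt(2)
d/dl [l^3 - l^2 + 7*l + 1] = 3*l^2 - 2*l + 7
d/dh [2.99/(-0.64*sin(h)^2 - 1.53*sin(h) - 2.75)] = (3.8272*sin(h) + 4.5747)*cos(h)/(0.64*sin(h)^2 + 1.53*sin(h) + 2.75)^2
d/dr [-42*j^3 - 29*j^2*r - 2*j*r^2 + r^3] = -29*j^2 - 4*j*r + 3*r^2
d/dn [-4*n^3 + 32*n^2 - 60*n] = -12*n^2 + 64*n - 60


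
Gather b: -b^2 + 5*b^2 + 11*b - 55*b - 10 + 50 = 4*b^2 - 44*b + 40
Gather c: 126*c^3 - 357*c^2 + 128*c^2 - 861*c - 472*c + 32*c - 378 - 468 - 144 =126*c^3 - 229*c^2 - 1301*c - 990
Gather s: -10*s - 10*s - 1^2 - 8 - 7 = -20*s - 16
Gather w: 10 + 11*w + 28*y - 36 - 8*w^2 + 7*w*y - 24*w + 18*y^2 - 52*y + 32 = -8*w^2 + w*(7*y - 13) + 18*y^2 - 24*y + 6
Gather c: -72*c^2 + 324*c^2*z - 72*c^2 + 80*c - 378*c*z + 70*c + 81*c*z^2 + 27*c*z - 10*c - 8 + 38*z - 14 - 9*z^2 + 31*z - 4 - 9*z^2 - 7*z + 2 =c^2*(324*z - 144) + c*(81*z^2 - 351*z + 140) - 18*z^2 + 62*z - 24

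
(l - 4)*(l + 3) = l^2 - l - 12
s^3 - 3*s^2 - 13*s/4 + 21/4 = (s - 7/2)*(s - 1)*(s + 3/2)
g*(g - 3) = g^2 - 3*g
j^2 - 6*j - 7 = (j - 7)*(j + 1)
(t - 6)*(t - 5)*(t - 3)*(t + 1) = t^4 - 13*t^3 + 49*t^2 - 27*t - 90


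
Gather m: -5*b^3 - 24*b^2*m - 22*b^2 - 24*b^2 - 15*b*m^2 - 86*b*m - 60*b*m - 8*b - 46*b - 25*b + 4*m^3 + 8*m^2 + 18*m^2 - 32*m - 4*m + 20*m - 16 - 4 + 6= -5*b^3 - 46*b^2 - 79*b + 4*m^3 + m^2*(26 - 15*b) + m*(-24*b^2 - 146*b - 16) - 14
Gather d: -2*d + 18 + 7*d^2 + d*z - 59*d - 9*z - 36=7*d^2 + d*(z - 61) - 9*z - 18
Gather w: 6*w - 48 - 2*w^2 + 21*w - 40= -2*w^2 + 27*w - 88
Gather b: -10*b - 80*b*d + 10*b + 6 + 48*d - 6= -80*b*d + 48*d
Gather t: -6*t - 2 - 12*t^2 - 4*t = -12*t^2 - 10*t - 2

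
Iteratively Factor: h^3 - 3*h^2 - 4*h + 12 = (h - 3)*(h^2 - 4) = (h - 3)*(h - 2)*(h + 2)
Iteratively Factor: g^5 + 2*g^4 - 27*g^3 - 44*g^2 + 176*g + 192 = (g + 4)*(g^4 - 2*g^3 - 19*g^2 + 32*g + 48) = (g - 4)*(g + 4)*(g^3 + 2*g^2 - 11*g - 12) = (g - 4)*(g + 4)^2*(g^2 - 2*g - 3) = (g - 4)*(g - 3)*(g + 4)^2*(g + 1)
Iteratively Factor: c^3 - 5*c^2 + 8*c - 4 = (c - 2)*(c^2 - 3*c + 2) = (c - 2)*(c - 1)*(c - 2)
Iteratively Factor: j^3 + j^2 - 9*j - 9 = (j - 3)*(j^2 + 4*j + 3) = (j - 3)*(j + 1)*(j + 3)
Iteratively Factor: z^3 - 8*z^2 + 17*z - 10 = (z - 2)*(z^2 - 6*z + 5) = (z - 5)*(z - 2)*(z - 1)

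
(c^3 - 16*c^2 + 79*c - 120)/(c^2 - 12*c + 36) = (c^3 - 16*c^2 + 79*c - 120)/(c^2 - 12*c + 36)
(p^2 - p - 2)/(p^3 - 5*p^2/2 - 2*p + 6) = 2*(p + 1)/(2*p^2 - p - 6)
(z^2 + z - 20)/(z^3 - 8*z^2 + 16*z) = (z + 5)/(z*(z - 4))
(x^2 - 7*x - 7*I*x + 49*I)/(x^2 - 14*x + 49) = (x - 7*I)/(x - 7)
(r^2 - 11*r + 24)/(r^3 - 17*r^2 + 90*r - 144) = 1/(r - 6)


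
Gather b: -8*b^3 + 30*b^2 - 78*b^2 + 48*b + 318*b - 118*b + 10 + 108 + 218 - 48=-8*b^3 - 48*b^2 + 248*b + 288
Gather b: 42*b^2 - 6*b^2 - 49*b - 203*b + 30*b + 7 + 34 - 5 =36*b^2 - 222*b + 36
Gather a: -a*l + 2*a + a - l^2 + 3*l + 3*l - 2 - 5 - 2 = a*(3 - l) - l^2 + 6*l - 9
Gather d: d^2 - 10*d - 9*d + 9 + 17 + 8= d^2 - 19*d + 34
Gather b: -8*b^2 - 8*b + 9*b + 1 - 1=-8*b^2 + b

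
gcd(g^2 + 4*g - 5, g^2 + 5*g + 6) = 1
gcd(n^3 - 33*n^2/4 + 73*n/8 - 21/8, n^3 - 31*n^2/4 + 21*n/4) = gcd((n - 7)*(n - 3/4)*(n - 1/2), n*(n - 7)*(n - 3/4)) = n^2 - 31*n/4 + 21/4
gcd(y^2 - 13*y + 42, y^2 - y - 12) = 1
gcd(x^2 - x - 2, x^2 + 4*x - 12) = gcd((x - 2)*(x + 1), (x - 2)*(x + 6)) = x - 2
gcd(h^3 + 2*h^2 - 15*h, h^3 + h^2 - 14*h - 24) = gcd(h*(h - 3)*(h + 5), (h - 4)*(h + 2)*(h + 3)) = 1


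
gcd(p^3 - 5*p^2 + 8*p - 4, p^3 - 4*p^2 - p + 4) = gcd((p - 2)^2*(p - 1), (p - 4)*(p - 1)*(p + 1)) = p - 1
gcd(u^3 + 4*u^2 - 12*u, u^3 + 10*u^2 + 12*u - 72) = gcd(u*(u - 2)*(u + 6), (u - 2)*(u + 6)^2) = u^2 + 4*u - 12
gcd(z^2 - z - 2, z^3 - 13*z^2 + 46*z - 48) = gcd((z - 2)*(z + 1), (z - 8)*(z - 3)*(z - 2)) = z - 2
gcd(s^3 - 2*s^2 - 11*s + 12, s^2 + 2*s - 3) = s^2 + 2*s - 3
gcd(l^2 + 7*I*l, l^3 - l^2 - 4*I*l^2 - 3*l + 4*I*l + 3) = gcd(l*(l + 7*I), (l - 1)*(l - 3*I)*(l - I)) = 1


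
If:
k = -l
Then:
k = -l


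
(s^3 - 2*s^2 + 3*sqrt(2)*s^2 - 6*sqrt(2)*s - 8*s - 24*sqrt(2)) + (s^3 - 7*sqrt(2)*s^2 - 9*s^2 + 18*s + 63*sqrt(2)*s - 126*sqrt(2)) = 2*s^3 - 11*s^2 - 4*sqrt(2)*s^2 + 10*s + 57*sqrt(2)*s - 150*sqrt(2)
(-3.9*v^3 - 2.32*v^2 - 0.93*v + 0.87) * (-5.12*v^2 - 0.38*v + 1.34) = 19.968*v^5 + 13.3604*v^4 + 0.4172*v^3 - 7.2098*v^2 - 1.5768*v + 1.1658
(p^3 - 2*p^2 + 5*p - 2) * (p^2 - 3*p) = p^5 - 5*p^4 + 11*p^3 - 17*p^2 + 6*p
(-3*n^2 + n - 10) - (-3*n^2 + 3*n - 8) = -2*n - 2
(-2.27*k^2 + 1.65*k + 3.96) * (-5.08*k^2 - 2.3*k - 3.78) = 11.5316*k^4 - 3.161*k^3 - 15.3312*k^2 - 15.345*k - 14.9688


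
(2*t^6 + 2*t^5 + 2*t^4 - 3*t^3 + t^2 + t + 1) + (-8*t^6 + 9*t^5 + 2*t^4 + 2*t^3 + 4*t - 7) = -6*t^6 + 11*t^5 + 4*t^4 - t^3 + t^2 + 5*t - 6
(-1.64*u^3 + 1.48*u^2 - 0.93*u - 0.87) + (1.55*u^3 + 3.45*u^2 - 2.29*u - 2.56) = -0.0899999999999999*u^3 + 4.93*u^2 - 3.22*u - 3.43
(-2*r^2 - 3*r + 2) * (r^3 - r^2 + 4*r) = -2*r^5 - r^4 - 3*r^3 - 14*r^2 + 8*r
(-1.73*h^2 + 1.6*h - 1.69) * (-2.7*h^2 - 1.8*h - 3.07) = 4.671*h^4 - 1.206*h^3 + 6.9941*h^2 - 1.87*h + 5.1883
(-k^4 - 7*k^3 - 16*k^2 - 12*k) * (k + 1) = -k^5 - 8*k^4 - 23*k^3 - 28*k^2 - 12*k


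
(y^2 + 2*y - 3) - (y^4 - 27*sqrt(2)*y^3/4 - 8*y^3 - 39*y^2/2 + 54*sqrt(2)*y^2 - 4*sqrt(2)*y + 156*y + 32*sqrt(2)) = -y^4 + 8*y^3 + 27*sqrt(2)*y^3/4 - 54*sqrt(2)*y^2 + 41*y^2/2 - 154*y + 4*sqrt(2)*y - 32*sqrt(2) - 3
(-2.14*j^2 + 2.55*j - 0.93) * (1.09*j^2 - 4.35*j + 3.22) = -2.3326*j^4 + 12.0885*j^3 - 18.997*j^2 + 12.2565*j - 2.9946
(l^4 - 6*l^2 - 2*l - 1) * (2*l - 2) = 2*l^5 - 2*l^4 - 12*l^3 + 8*l^2 + 2*l + 2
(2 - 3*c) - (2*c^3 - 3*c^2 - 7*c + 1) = -2*c^3 + 3*c^2 + 4*c + 1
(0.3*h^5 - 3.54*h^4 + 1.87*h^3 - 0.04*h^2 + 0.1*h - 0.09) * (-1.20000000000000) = -0.36*h^5 + 4.248*h^4 - 2.244*h^3 + 0.048*h^2 - 0.12*h + 0.108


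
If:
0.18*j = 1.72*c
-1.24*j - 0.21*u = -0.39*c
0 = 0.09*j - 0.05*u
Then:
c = 0.00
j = 0.00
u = 0.00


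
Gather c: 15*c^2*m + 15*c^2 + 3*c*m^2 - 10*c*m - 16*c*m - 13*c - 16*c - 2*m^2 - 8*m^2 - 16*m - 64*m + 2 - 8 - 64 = c^2*(15*m + 15) + c*(3*m^2 - 26*m - 29) - 10*m^2 - 80*m - 70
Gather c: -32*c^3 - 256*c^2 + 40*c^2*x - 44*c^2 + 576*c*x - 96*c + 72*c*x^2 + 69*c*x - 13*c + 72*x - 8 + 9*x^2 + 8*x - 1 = -32*c^3 + c^2*(40*x - 300) + c*(72*x^2 + 645*x - 109) + 9*x^2 + 80*x - 9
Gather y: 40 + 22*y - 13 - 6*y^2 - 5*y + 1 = -6*y^2 + 17*y + 28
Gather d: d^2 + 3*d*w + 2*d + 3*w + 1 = d^2 + d*(3*w + 2) + 3*w + 1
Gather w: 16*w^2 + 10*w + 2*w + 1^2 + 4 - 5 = 16*w^2 + 12*w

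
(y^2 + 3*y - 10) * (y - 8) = y^3 - 5*y^2 - 34*y + 80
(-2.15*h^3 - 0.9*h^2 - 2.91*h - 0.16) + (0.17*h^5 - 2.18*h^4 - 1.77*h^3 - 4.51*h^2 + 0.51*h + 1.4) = 0.17*h^5 - 2.18*h^4 - 3.92*h^3 - 5.41*h^2 - 2.4*h + 1.24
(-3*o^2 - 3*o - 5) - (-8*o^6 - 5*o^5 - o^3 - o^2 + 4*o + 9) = 8*o^6 + 5*o^5 + o^3 - 2*o^2 - 7*o - 14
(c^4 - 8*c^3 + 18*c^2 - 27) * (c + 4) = c^5 - 4*c^4 - 14*c^3 + 72*c^2 - 27*c - 108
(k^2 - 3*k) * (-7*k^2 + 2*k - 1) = -7*k^4 + 23*k^3 - 7*k^2 + 3*k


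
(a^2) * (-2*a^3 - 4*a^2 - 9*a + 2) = -2*a^5 - 4*a^4 - 9*a^3 + 2*a^2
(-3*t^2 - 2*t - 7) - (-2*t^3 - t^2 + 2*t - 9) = 2*t^3 - 2*t^2 - 4*t + 2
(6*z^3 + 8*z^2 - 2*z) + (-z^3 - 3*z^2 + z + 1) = 5*z^3 + 5*z^2 - z + 1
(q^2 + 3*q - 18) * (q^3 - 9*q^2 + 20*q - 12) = q^5 - 6*q^4 - 25*q^3 + 210*q^2 - 396*q + 216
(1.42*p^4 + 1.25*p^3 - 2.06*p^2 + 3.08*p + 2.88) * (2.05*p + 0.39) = 2.911*p^5 + 3.1163*p^4 - 3.7355*p^3 + 5.5106*p^2 + 7.1052*p + 1.1232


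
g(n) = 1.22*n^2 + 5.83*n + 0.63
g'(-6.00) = -8.81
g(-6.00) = 9.57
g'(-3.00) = -1.49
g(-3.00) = -5.88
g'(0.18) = 6.27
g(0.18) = 1.72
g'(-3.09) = -1.71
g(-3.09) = -5.74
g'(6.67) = 22.10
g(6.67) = 93.79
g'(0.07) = 6.00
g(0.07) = 1.04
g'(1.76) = 10.12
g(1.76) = 14.67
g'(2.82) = 12.71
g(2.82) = 26.77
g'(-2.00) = 0.95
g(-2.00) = -6.15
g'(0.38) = 6.76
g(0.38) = 3.02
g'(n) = 2.44*n + 5.83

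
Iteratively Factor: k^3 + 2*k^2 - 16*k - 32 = (k + 4)*(k^2 - 2*k - 8) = (k - 4)*(k + 4)*(k + 2)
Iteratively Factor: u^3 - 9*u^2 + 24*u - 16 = (u - 4)*(u^2 - 5*u + 4) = (u - 4)*(u - 1)*(u - 4)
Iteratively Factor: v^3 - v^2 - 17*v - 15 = (v - 5)*(v^2 + 4*v + 3) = (v - 5)*(v + 3)*(v + 1)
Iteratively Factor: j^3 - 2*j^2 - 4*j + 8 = (j + 2)*(j^2 - 4*j + 4) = (j - 2)*(j + 2)*(j - 2)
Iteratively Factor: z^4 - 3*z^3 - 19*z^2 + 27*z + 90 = (z - 3)*(z^3 - 19*z - 30) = (z - 3)*(z + 2)*(z^2 - 2*z - 15) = (z - 3)*(z + 2)*(z + 3)*(z - 5)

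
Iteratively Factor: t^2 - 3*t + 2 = (t - 2)*(t - 1)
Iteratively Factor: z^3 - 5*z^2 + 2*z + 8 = (z + 1)*(z^2 - 6*z + 8) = (z - 2)*(z + 1)*(z - 4)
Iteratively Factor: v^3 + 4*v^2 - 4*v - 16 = (v - 2)*(v^2 + 6*v + 8) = (v - 2)*(v + 4)*(v + 2)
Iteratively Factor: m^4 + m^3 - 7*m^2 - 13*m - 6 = (m + 2)*(m^3 - m^2 - 5*m - 3) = (m + 1)*(m + 2)*(m^2 - 2*m - 3) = (m + 1)^2*(m + 2)*(m - 3)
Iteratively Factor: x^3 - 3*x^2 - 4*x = (x - 4)*(x^2 + x) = (x - 4)*(x + 1)*(x)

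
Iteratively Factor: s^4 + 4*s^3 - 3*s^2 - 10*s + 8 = (s - 1)*(s^3 + 5*s^2 + 2*s - 8) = (s - 1)*(s + 2)*(s^2 + 3*s - 4) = (s - 1)*(s + 2)*(s + 4)*(s - 1)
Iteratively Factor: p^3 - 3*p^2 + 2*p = (p - 1)*(p^2 - 2*p) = (p - 2)*(p - 1)*(p)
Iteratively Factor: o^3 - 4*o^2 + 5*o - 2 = (o - 1)*(o^2 - 3*o + 2) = (o - 2)*(o - 1)*(o - 1)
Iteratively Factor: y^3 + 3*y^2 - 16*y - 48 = (y + 3)*(y^2 - 16) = (y + 3)*(y + 4)*(y - 4)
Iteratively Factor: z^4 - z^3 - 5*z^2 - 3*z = (z + 1)*(z^3 - 2*z^2 - 3*z) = (z - 3)*(z + 1)*(z^2 + z) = z*(z - 3)*(z + 1)*(z + 1)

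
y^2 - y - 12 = (y - 4)*(y + 3)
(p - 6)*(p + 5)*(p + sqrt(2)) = p^3 - p^2 + sqrt(2)*p^2 - 30*p - sqrt(2)*p - 30*sqrt(2)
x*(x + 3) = x^2 + 3*x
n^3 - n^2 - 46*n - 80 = (n - 8)*(n + 2)*(n + 5)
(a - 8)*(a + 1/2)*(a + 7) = a^3 - a^2/2 - 113*a/2 - 28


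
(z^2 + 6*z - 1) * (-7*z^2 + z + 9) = -7*z^4 - 41*z^3 + 22*z^2 + 53*z - 9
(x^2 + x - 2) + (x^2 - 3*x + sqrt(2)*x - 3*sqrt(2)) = 2*x^2 - 2*x + sqrt(2)*x - 3*sqrt(2) - 2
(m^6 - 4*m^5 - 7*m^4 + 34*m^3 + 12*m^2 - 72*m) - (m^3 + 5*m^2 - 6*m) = m^6 - 4*m^5 - 7*m^4 + 33*m^3 + 7*m^2 - 66*m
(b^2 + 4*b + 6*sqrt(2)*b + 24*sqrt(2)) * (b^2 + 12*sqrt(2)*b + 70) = b^4 + 4*b^3 + 18*sqrt(2)*b^3 + 72*sqrt(2)*b^2 + 214*b^2 + 420*sqrt(2)*b + 856*b + 1680*sqrt(2)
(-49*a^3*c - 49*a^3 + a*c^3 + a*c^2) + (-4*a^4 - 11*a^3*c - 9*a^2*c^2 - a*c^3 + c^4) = -4*a^4 - 60*a^3*c - 49*a^3 - 9*a^2*c^2 + a*c^2 + c^4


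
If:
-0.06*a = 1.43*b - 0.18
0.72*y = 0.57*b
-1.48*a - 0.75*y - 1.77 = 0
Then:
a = -1.27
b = 0.18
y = 0.14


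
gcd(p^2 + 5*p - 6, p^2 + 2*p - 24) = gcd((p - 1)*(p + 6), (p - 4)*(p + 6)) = p + 6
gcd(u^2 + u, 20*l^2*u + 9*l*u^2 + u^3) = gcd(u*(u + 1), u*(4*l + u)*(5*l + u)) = u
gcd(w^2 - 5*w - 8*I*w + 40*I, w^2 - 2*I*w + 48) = w - 8*I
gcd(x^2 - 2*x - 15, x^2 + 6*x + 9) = x + 3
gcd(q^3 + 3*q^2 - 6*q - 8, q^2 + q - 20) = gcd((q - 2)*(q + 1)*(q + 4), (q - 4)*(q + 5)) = 1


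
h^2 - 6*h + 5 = (h - 5)*(h - 1)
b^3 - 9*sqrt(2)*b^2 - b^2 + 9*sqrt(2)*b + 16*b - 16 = (b - 1)*(b - 8*sqrt(2))*(b - sqrt(2))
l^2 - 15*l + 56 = (l - 8)*(l - 7)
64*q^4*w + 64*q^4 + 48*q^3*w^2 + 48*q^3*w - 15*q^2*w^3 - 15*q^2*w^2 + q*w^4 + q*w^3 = (-8*q + w)^2*(q + w)*(q*w + q)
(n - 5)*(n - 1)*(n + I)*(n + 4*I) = n^4 - 6*n^3 + 5*I*n^3 + n^2 - 30*I*n^2 + 24*n + 25*I*n - 20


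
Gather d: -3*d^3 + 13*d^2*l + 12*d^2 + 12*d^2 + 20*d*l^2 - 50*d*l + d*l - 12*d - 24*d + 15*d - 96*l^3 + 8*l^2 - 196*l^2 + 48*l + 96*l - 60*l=-3*d^3 + d^2*(13*l + 24) + d*(20*l^2 - 49*l - 21) - 96*l^3 - 188*l^2 + 84*l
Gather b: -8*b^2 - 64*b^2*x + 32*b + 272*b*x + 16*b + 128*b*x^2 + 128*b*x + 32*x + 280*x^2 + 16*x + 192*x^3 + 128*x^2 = b^2*(-64*x - 8) + b*(128*x^2 + 400*x + 48) + 192*x^3 + 408*x^2 + 48*x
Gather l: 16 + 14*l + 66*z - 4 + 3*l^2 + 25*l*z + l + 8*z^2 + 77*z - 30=3*l^2 + l*(25*z + 15) + 8*z^2 + 143*z - 18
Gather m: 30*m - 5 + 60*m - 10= 90*m - 15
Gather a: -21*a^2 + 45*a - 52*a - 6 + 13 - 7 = -21*a^2 - 7*a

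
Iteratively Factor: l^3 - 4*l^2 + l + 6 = (l - 2)*(l^2 - 2*l - 3) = (l - 2)*(l + 1)*(l - 3)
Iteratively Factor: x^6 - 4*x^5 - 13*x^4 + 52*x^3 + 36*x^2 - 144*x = (x + 3)*(x^5 - 7*x^4 + 8*x^3 + 28*x^2 - 48*x) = x*(x + 3)*(x^4 - 7*x^3 + 8*x^2 + 28*x - 48) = x*(x - 3)*(x + 3)*(x^3 - 4*x^2 - 4*x + 16) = x*(x - 4)*(x - 3)*(x + 3)*(x^2 - 4) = x*(x - 4)*(x - 3)*(x + 2)*(x + 3)*(x - 2)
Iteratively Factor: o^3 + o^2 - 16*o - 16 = (o + 4)*(o^2 - 3*o - 4) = (o - 4)*(o + 4)*(o + 1)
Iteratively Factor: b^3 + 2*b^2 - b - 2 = (b + 2)*(b^2 - 1) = (b - 1)*(b + 2)*(b + 1)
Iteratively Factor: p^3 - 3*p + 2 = (p - 1)*(p^2 + p - 2) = (p - 1)^2*(p + 2)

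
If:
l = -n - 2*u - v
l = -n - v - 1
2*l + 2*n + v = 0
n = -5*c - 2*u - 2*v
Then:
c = 3/5 - n/5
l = 1 - n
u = 1/2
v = -2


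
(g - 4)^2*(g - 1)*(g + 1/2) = g^4 - 17*g^3/2 + 39*g^2/2 - 4*g - 8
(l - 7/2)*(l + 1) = l^2 - 5*l/2 - 7/2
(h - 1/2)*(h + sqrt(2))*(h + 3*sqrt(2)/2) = h^3 - h^2/2 + 5*sqrt(2)*h^2/2 - 5*sqrt(2)*h/4 + 3*h - 3/2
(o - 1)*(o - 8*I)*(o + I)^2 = o^4 - o^3 - 6*I*o^3 + 15*o^2 + 6*I*o^2 - 15*o + 8*I*o - 8*I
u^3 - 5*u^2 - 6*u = u*(u - 6)*(u + 1)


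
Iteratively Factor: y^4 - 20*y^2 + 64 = (y + 4)*(y^3 - 4*y^2 - 4*y + 16) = (y - 4)*(y + 4)*(y^2 - 4) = (y - 4)*(y - 2)*(y + 4)*(y + 2)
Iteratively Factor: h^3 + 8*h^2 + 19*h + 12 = (h + 1)*(h^2 + 7*h + 12) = (h + 1)*(h + 4)*(h + 3)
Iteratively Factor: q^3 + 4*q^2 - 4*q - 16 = (q + 4)*(q^2 - 4) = (q - 2)*(q + 4)*(q + 2)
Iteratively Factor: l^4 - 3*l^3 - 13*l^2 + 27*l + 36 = (l - 4)*(l^3 + l^2 - 9*l - 9) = (l - 4)*(l + 3)*(l^2 - 2*l - 3) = (l - 4)*(l - 3)*(l + 3)*(l + 1)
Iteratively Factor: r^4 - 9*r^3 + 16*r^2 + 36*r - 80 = (r - 4)*(r^3 - 5*r^2 - 4*r + 20) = (r - 4)*(r + 2)*(r^2 - 7*r + 10) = (r - 4)*(r - 2)*(r + 2)*(r - 5)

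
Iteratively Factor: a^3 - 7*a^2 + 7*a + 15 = (a - 3)*(a^2 - 4*a - 5) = (a - 5)*(a - 3)*(a + 1)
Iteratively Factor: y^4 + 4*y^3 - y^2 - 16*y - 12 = (y - 2)*(y^3 + 6*y^2 + 11*y + 6) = (y - 2)*(y + 1)*(y^2 + 5*y + 6) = (y - 2)*(y + 1)*(y + 2)*(y + 3)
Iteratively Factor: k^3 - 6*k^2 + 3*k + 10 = (k + 1)*(k^2 - 7*k + 10) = (k - 5)*(k + 1)*(k - 2)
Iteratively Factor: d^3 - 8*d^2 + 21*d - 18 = (d - 3)*(d^2 - 5*d + 6) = (d - 3)*(d - 2)*(d - 3)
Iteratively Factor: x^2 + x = (x + 1)*(x)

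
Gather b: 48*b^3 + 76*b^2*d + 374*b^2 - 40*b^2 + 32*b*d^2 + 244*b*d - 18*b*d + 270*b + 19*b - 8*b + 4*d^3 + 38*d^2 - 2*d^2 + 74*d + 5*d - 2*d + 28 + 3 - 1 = 48*b^3 + b^2*(76*d + 334) + b*(32*d^2 + 226*d + 281) + 4*d^3 + 36*d^2 + 77*d + 30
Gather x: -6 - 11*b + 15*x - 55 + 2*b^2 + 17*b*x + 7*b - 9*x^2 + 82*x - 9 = 2*b^2 - 4*b - 9*x^2 + x*(17*b + 97) - 70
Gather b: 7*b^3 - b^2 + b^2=7*b^3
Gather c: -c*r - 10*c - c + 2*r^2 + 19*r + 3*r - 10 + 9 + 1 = c*(-r - 11) + 2*r^2 + 22*r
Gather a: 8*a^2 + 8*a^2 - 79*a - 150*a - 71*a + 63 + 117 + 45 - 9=16*a^2 - 300*a + 216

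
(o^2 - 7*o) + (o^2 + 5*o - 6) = 2*o^2 - 2*o - 6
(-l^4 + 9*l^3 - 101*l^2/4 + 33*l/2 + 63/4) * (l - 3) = -l^5 + 12*l^4 - 209*l^3/4 + 369*l^2/4 - 135*l/4 - 189/4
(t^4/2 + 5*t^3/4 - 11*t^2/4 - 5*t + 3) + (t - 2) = t^4/2 + 5*t^3/4 - 11*t^2/4 - 4*t + 1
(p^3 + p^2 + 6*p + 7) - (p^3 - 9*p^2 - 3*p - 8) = 10*p^2 + 9*p + 15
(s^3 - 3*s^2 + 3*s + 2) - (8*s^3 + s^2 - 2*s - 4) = -7*s^3 - 4*s^2 + 5*s + 6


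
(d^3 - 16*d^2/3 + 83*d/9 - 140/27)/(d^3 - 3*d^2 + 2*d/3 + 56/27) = (3*d - 5)/(3*d + 2)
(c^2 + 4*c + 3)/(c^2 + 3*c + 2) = (c + 3)/(c + 2)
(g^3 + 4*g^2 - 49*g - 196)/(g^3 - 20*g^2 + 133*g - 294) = (g^2 + 11*g + 28)/(g^2 - 13*g + 42)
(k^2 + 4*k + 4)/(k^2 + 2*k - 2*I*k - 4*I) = (k + 2)/(k - 2*I)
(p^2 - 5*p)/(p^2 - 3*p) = (p - 5)/(p - 3)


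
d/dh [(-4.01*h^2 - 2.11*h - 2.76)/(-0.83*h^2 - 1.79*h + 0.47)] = (5.4266*h^2 - 8.351*h - 5.9321)/(0.6889*h^4 + 2.9714*h^3 + 2.4239*h^2 - 1.6826*h + 0.2209)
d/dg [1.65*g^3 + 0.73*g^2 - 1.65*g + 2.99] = 4.95*g^2 + 1.46*g - 1.65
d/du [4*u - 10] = 4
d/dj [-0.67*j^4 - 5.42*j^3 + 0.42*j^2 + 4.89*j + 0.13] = -2.68*j^3 - 16.26*j^2 + 0.84*j + 4.89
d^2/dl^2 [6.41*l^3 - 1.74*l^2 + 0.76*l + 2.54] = 38.46*l - 3.48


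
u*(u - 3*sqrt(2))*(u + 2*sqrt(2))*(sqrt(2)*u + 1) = sqrt(2)*u^4 - u^3 - 13*sqrt(2)*u^2 - 12*u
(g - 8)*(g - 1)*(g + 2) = g^3 - 7*g^2 - 10*g + 16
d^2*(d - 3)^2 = d^4 - 6*d^3 + 9*d^2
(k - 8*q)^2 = k^2 - 16*k*q + 64*q^2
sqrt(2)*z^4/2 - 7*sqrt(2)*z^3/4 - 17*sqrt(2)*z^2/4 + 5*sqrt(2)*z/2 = z*(z - 5)*(z - 1/2)*(sqrt(2)*z/2 + sqrt(2))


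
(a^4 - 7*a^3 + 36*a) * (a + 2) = a^5 - 5*a^4 - 14*a^3 + 36*a^2 + 72*a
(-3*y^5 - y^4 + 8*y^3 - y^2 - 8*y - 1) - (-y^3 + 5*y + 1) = -3*y^5 - y^4 + 9*y^3 - y^2 - 13*y - 2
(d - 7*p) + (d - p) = 2*d - 8*p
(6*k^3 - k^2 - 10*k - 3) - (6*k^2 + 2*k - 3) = 6*k^3 - 7*k^2 - 12*k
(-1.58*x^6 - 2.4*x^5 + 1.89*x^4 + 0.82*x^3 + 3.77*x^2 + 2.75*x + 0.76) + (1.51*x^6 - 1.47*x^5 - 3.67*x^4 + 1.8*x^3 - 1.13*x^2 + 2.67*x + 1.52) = -0.0700000000000001*x^6 - 3.87*x^5 - 1.78*x^4 + 2.62*x^3 + 2.64*x^2 + 5.42*x + 2.28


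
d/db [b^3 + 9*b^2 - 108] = 3*b*(b + 6)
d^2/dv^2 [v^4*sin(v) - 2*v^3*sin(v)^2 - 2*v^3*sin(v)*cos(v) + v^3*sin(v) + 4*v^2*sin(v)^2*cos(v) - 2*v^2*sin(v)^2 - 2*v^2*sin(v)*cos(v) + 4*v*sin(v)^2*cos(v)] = -v^4*sin(v) - v^3*sin(v) + 8*v^3*cos(v) - 4*sqrt(2)*v^3*cos(2*v + pi/4) + 12*v^2*sin(v) - 8*v^2*sin(2*v) + 5*v^2*cos(v) - 16*v^2*cos(2*v) + 9*v^2*cos(3*v) + 2*v*sin(v) - 14*v*sin(2*v) + 12*v*sin(3*v) - v*cos(v) - 2*v*cos(2*v) + 9*v*cos(3*v) - 6*v - 2*sin(v) + 6*sin(3*v) + 2*cos(v) - 2*cos(3*v) + 2*sqrt(2)*cos(2*v + pi/4) - 2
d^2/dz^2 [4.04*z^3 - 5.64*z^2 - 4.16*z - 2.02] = 24.24*z - 11.28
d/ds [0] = 0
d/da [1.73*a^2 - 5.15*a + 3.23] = 3.46*a - 5.15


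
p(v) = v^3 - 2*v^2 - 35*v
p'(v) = 3*v^2 - 4*v - 35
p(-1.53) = 45.29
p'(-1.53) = -21.86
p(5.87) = -72.10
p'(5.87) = 44.89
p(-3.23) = 58.49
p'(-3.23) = 9.22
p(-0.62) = 20.69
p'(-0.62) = -31.37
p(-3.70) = 51.47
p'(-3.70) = 20.87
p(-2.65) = 60.10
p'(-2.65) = -3.33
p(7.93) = 95.36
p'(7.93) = 121.93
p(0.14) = -4.94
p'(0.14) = -35.50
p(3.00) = -96.00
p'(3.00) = -20.00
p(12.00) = 1020.00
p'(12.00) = 349.00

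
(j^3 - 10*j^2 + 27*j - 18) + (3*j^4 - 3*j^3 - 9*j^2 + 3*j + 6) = 3*j^4 - 2*j^3 - 19*j^2 + 30*j - 12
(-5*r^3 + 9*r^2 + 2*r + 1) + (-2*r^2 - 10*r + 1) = -5*r^3 + 7*r^2 - 8*r + 2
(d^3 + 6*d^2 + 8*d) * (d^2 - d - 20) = d^5 + 5*d^4 - 18*d^3 - 128*d^2 - 160*d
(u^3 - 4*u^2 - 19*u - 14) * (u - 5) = u^4 - 9*u^3 + u^2 + 81*u + 70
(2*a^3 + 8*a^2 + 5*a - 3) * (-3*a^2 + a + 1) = -6*a^5 - 22*a^4 - 5*a^3 + 22*a^2 + 2*a - 3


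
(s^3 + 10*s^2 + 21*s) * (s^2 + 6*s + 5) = s^5 + 16*s^4 + 86*s^3 + 176*s^2 + 105*s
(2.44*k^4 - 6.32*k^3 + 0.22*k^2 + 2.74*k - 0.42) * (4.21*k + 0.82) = 10.2724*k^5 - 24.6064*k^4 - 4.2562*k^3 + 11.7158*k^2 + 0.4786*k - 0.3444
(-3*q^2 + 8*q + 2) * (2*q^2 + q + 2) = -6*q^4 + 13*q^3 + 6*q^2 + 18*q + 4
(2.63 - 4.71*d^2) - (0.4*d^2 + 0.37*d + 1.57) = -5.11*d^2 - 0.37*d + 1.06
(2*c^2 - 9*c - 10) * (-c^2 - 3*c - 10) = -2*c^4 + 3*c^3 + 17*c^2 + 120*c + 100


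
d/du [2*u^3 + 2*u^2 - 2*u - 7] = 6*u^2 + 4*u - 2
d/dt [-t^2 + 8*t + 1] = 8 - 2*t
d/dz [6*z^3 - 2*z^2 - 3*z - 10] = 18*z^2 - 4*z - 3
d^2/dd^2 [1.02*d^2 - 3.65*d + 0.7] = 2.04000000000000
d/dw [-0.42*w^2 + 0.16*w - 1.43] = 0.16 - 0.84*w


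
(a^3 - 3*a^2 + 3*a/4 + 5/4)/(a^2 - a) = a - 2 - 5/(4*a)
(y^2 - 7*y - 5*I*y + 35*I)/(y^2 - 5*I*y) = (y - 7)/y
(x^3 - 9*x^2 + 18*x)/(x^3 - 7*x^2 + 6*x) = (x - 3)/(x - 1)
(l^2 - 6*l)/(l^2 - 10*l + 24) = l/(l - 4)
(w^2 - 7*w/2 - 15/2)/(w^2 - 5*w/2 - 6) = (w - 5)/(w - 4)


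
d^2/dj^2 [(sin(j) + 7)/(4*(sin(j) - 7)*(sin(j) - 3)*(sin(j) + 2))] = (-4*sin(j)^7 - 39*sin(j)^6 + 562*sin(j)^5 - 1232*sin(j)^4 + 28*sin(j)^3 - 7147*sin(j)^2 - 1554*sin(j) + 4634)/(4*(sin(j) - 7)^3*(sin(j) - 3)^3*(sin(j) + 2)^3)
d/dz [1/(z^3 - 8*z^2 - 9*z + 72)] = (-3*z^2 + 16*z + 9)/(z^3 - 8*z^2 - 9*z + 72)^2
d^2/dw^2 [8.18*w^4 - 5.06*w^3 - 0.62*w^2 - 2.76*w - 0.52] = 98.16*w^2 - 30.36*w - 1.24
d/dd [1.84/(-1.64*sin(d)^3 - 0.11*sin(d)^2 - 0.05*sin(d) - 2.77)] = (9.0528*sin(d)^2 + 0.4048*sin(d) + 0.092)*cos(d)/(1.64*sin(d)^3 + 0.11*sin(d)^2 + 0.05*sin(d) + 2.77)^2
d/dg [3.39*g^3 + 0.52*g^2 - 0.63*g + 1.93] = 10.17*g^2 + 1.04*g - 0.63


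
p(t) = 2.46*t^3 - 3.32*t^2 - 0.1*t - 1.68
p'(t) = 7.38*t^2 - 6.64*t - 0.1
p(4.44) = 147.75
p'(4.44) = 115.90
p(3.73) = 79.42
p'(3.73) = 77.81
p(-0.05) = -1.68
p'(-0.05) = 0.25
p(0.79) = -2.62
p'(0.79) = -0.74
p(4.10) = 111.65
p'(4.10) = 96.73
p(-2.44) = -56.94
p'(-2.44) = 60.04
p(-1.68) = -22.55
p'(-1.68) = 31.88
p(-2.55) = -63.80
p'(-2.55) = 64.82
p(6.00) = 409.56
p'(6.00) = 225.74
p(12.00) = 3769.92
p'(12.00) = 982.94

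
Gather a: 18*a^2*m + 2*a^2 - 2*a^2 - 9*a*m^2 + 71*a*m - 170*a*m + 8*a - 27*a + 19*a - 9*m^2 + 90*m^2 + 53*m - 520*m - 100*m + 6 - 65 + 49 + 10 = 18*a^2*m + a*(-9*m^2 - 99*m) + 81*m^2 - 567*m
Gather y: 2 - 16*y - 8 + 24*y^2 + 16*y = 24*y^2 - 6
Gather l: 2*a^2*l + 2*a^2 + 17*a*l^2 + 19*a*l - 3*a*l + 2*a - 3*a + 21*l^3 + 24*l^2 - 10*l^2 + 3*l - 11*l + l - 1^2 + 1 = 2*a^2 - a + 21*l^3 + l^2*(17*a + 14) + l*(2*a^2 + 16*a - 7)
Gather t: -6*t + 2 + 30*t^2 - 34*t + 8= 30*t^2 - 40*t + 10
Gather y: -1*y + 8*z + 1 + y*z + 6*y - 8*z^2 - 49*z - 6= y*(z + 5) - 8*z^2 - 41*z - 5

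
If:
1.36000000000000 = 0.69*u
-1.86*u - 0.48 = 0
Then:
No Solution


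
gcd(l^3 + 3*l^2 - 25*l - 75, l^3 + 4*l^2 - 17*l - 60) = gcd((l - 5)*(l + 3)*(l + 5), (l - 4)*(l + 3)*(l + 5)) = l^2 + 8*l + 15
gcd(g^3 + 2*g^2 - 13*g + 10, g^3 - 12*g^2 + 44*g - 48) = g - 2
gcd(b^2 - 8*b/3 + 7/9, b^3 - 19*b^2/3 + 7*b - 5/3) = b - 1/3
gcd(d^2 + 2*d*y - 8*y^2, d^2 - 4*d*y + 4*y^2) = -d + 2*y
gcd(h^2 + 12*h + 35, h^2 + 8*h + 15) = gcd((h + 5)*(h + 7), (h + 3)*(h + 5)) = h + 5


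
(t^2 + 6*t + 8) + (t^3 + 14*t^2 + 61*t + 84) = t^3 + 15*t^2 + 67*t + 92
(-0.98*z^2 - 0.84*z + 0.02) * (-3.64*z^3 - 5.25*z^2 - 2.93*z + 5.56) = 3.5672*z^5 + 8.2026*z^4 + 7.2086*z^3 - 3.0926*z^2 - 4.729*z + 0.1112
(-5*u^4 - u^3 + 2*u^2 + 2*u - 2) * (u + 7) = -5*u^5 - 36*u^4 - 5*u^3 + 16*u^2 + 12*u - 14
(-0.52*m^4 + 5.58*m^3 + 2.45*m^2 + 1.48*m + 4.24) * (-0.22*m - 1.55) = 0.1144*m^5 - 0.4216*m^4 - 9.188*m^3 - 4.1231*m^2 - 3.2268*m - 6.572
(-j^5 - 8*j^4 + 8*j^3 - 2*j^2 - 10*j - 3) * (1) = -j^5 - 8*j^4 + 8*j^3 - 2*j^2 - 10*j - 3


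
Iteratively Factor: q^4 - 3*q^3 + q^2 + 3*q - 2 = (q - 1)*(q^3 - 2*q^2 - q + 2) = (q - 1)^2*(q^2 - q - 2) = (q - 2)*(q - 1)^2*(q + 1)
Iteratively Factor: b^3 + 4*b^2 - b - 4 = (b + 1)*(b^2 + 3*b - 4) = (b - 1)*(b + 1)*(b + 4)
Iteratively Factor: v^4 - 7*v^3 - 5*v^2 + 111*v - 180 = (v - 5)*(v^3 - 2*v^2 - 15*v + 36) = (v - 5)*(v - 3)*(v^2 + v - 12) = (v - 5)*(v - 3)^2*(v + 4)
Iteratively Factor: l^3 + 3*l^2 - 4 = (l - 1)*(l^2 + 4*l + 4) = (l - 1)*(l + 2)*(l + 2)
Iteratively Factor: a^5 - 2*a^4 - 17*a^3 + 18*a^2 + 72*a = (a)*(a^4 - 2*a^3 - 17*a^2 + 18*a + 72) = a*(a + 3)*(a^3 - 5*a^2 - 2*a + 24) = a*(a + 2)*(a + 3)*(a^2 - 7*a + 12) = a*(a - 4)*(a + 2)*(a + 3)*(a - 3)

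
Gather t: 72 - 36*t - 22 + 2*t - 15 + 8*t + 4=39 - 26*t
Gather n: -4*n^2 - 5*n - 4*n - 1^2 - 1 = -4*n^2 - 9*n - 2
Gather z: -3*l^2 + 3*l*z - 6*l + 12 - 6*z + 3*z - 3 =-3*l^2 - 6*l + z*(3*l - 3) + 9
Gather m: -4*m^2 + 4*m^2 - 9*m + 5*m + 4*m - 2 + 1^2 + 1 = 0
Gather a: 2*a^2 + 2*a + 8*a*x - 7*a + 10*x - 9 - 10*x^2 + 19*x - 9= 2*a^2 + a*(8*x - 5) - 10*x^2 + 29*x - 18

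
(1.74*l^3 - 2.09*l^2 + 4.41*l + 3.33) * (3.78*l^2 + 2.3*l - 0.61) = 6.5772*l^5 - 3.8982*l^4 + 10.8014*l^3 + 24.0053*l^2 + 4.9689*l - 2.0313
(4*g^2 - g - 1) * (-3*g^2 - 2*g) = -12*g^4 - 5*g^3 + 5*g^2 + 2*g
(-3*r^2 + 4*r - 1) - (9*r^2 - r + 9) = -12*r^2 + 5*r - 10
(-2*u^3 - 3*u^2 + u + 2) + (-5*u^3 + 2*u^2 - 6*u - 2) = -7*u^3 - u^2 - 5*u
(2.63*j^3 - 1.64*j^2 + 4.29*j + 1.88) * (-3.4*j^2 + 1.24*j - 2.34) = -8.942*j^5 + 8.8372*j^4 - 22.7738*j^3 + 2.7652*j^2 - 7.7074*j - 4.3992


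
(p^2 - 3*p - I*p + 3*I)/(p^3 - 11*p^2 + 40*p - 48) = (p - I)/(p^2 - 8*p + 16)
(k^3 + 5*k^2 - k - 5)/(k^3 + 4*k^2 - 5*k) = (k + 1)/k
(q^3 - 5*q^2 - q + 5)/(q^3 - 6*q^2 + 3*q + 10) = (q - 1)/(q - 2)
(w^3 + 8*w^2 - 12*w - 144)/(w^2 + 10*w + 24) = (w^2 + 2*w - 24)/(w + 4)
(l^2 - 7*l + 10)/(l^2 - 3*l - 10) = (l - 2)/(l + 2)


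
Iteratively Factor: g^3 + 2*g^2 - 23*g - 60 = (g - 5)*(g^2 + 7*g + 12) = (g - 5)*(g + 3)*(g + 4)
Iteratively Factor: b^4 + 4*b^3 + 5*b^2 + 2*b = (b)*(b^3 + 4*b^2 + 5*b + 2) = b*(b + 1)*(b^2 + 3*b + 2) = b*(b + 1)*(b + 2)*(b + 1)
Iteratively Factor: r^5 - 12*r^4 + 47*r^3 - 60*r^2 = (r - 5)*(r^4 - 7*r^3 + 12*r^2) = r*(r - 5)*(r^3 - 7*r^2 + 12*r) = r*(r - 5)*(r - 3)*(r^2 - 4*r) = r*(r - 5)*(r - 4)*(r - 3)*(r)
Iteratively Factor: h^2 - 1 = (h - 1)*(h + 1)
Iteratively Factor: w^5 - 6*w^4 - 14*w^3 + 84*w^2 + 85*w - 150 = (w + 2)*(w^4 - 8*w^3 + 2*w^2 + 80*w - 75) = (w - 1)*(w + 2)*(w^3 - 7*w^2 - 5*w + 75) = (w - 5)*(w - 1)*(w + 2)*(w^2 - 2*w - 15) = (w - 5)*(w - 1)*(w + 2)*(w + 3)*(w - 5)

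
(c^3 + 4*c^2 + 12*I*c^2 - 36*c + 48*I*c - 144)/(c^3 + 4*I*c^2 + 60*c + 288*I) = (c + 4)/(c - 8*I)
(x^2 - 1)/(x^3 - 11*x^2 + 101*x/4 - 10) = 4*(x^2 - 1)/(4*x^3 - 44*x^2 + 101*x - 40)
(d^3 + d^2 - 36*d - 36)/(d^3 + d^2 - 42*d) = (d^2 + 7*d + 6)/(d*(d + 7))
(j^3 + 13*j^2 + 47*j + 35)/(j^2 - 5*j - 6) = (j^2 + 12*j + 35)/(j - 6)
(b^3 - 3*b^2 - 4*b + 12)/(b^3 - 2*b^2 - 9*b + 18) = (b + 2)/(b + 3)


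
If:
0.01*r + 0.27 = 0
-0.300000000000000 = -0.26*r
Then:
No Solution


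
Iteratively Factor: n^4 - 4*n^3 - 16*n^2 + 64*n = (n - 4)*(n^3 - 16*n) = (n - 4)^2*(n^2 + 4*n) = (n - 4)^2*(n + 4)*(n)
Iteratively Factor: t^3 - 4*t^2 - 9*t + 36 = (t - 3)*(t^2 - t - 12) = (t - 4)*(t - 3)*(t + 3)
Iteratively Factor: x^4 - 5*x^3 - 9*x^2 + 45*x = (x - 3)*(x^3 - 2*x^2 - 15*x) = x*(x - 3)*(x^2 - 2*x - 15) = x*(x - 3)*(x + 3)*(x - 5)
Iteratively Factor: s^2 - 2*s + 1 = (s - 1)*(s - 1)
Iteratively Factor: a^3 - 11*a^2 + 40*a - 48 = (a - 4)*(a^2 - 7*a + 12) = (a - 4)*(a - 3)*(a - 4)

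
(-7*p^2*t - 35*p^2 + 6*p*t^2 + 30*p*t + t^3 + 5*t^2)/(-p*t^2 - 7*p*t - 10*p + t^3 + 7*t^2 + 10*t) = (7*p + t)/(t + 2)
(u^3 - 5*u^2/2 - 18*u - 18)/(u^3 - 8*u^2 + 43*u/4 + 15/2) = 2*(2*u^2 + 7*u + 6)/(4*u^2 - 8*u - 5)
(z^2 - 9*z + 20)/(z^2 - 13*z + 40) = (z - 4)/(z - 8)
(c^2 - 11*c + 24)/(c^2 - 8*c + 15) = (c - 8)/(c - 5)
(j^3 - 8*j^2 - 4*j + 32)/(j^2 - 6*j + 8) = (j^2 - 6*j - 16)/(j - 4)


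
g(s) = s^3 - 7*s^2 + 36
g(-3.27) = -73.82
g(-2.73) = -36.52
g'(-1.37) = 24.81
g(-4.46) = -191.96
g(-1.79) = 7.84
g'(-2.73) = 60.58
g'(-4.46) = 122.11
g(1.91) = 17.43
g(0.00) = 36.00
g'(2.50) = -16.25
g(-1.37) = 20.29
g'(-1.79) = 34.67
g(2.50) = 7.88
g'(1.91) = -15.80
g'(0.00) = 0.00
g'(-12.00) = 600.00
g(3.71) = -9.28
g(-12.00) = -2700.00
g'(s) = 3*s^2 - 14*s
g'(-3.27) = 77.86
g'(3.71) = -10.65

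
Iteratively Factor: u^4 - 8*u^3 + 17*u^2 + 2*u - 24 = (u + 1)*(u^3 - 9*u^2 + 26*u - 24) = (u - 3)*(u + 1)*(u^2 - 6*u + 8) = (u - 3)*(u - 2)*(u + 1)*(u - 4)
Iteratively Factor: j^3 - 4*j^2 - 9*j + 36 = (j + 3)*(j^2 - 7*j + 12) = (j - 4)*(j + 3)*(j - 3)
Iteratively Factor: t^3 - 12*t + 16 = (t - 2)*(t^2 + 2*t - 8) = (t - 2)^2*(t + 4)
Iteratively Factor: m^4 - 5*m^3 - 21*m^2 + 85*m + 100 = (m + 4)*(m^3 - 9*m^2 + 15*m + 25) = (m - 5)*(m + 4)*(m^2 - 4*m - 5) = (m - 5)^2*(m + 4)*(m + 1)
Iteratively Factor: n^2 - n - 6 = (n - 3)*(n + 2)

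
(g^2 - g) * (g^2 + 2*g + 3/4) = g^4 + g^3 - 5*g^2/4 - 3*g/4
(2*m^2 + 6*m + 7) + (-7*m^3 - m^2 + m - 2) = -7*m^3 + m^2 + 7*m + 5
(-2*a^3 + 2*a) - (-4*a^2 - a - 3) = -2*a^3 + 4*a^2 + 3*a + 3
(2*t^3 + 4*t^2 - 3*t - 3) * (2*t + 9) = 4*t^4 + 26*t^3 + 30*t^2 - 33*t - 27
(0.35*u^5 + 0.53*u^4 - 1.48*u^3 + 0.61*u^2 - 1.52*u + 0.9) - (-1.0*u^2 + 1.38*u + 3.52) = 0.35*u^5 + 0.53*u^4 - 1.48*u^3 + 1.61*u^2 - 2.9*u - 2.62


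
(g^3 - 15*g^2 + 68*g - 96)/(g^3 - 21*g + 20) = (g^2 - 11*g + 24)/(g^2 + 4*g - 5)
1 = 1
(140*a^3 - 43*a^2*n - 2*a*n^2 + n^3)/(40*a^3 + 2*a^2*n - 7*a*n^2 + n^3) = (7*a + n)/(2*a + n)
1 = 1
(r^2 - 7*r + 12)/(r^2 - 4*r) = (r - 3)/r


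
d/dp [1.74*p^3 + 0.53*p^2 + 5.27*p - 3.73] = 5.22*p^2 + 1.06*p + 5.27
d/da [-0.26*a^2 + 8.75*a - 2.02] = 8.75 - 0.52*a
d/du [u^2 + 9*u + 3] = 2*u + 9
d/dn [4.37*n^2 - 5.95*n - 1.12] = 8.74*n - 5.95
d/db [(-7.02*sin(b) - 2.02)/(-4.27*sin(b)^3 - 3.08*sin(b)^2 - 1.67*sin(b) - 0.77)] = (-59.9508*sin(b)^3 - 47.4978*sin(b)^2 - 12.4432*sin(b) + 2.032)*cos(b)/(18.2329*sin(b)^6 + 26.3032*sin(b)^5 + 23.7482*sin(b)^4 + 16.863*sin(b)^3 + 7.5321*sin(b)^2 + 2.5718*sin(b) + 0.5929)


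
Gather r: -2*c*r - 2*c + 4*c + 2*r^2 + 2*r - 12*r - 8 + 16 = 2*c + 2*r^2 + r*(-2*c - 10) + 8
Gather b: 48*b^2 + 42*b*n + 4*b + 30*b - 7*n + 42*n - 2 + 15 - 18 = 48*b^2 + b*(42*n + 34) + 35*n - 5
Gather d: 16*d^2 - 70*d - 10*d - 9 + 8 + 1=16*d^2 - 80*d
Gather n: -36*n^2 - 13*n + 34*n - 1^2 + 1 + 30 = -36*n^2 + 21*n + 30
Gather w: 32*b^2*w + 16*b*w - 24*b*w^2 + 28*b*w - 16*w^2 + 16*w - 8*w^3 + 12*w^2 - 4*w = -8*w^3 + w^2*(-24*b - 4) + w*(32*b^2 + 44*b + 12)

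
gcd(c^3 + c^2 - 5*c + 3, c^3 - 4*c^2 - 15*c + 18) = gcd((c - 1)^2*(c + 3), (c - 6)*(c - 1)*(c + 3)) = c^2 + 2*c - 3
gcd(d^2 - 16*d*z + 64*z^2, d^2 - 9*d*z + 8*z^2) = -d + 8*z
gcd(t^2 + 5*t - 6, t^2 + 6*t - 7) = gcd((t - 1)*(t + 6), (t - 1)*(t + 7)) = t - 1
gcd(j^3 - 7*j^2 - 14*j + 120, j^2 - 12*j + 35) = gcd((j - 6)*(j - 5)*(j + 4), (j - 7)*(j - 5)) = j - 5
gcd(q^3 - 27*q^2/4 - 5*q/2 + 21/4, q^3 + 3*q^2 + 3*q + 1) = q + 1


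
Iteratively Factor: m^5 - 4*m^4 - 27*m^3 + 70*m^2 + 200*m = (m - 5)*(m^4 + m^3 - 22*m^2 - 40*m) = m*(m - 5)*(m^3 + m^2 - 22*m - 40) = m*(m - 5)^2*(m^2 + 6*m + 8) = m*(m - 5)^2*(m + 2)*(m + 4)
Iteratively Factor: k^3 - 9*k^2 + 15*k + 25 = (k - 5)*(k^2 - 4*k - 5) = (k - 5)*(k + 1)*(k - 5)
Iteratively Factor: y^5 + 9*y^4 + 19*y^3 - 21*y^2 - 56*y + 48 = (y + 4)*(y^4 + 5*y^3 - y^2 - 17*y + 12) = (y + 4)^2*(y^3 + y^2 - 5*y + 3) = (y - 1)*(y + 4)^2*(y^2 + 2*y - 3) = (y - 1)*(y + 3)*(y + 4)^2*(y - 1)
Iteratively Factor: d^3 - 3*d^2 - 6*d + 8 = (d - 1)*(d^2 - 2*d - 8) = (d - 1)*(d + 2)*(d - 4)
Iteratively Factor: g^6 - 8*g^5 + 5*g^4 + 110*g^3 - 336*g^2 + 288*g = (g)*(g^5 - 8*g^4 + 5*g^3 + 110*g^2 - 336*g + 288) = g*(g - 3)*(g^4 - 5*g^3 - 10*g^2 + 80*g - 96) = g*(g - 3)*(g + 4)*(g^3 - 9*g^2 + 26*g - 24) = g*(g - 4)*(g - 3)*(g + 4)*(g^2 - 5*g + 6) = g*(g - 4)*(g - 3)^2*(g + 4)*(g - 2)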